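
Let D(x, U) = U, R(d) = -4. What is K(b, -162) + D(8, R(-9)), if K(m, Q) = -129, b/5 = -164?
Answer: -133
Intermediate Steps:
b = -820 (b = 5*(-164) = -820)
K(b, -162) + D(8, R(-9)) = -129 - 4 = -133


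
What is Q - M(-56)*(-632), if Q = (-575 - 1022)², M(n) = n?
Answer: 2515017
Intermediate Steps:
Q = 2550409 (Q = (-1597)² = 2550409)
Q - M(-56)*(-632) = 2550409 - (-56)*(-632) = 2550409 - 1*35392 = 2550409 - 35392 = 2515017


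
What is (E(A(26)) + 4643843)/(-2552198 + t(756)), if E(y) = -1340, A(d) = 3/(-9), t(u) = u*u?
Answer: -4642503/1980662 ≈ -2.3439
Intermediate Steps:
t(u) = u²
A(d) = -⅓ (A(d) = 3*(-⅑) = -⅓)
(E(A(26)) + 4643843)/(-2552198 + t(756)) = (-1340 + 4643843)/(-2552198 + 756²) = 4642503/(-2552198 + 571536) = 4642503/(-1980662) = 4642503*(-1/1980662) = -4642503/1980662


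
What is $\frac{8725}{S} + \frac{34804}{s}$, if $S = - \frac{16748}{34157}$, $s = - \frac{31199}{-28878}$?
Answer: $\frac{1076427195143}{74645836} \approx 14420.0$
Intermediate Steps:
$s = \frac{31199}{28878}$ ($s = \left(-31199\right) \left(- \frac{1}{28878}\right) = \frac{31199}{28878} \approx 1.0804$)
$S = - \frac{16748}{34157}$ ($S = \left(-16748\right) \frac{1}{34157} = - \frac{16748}{34157} \approx -0.49032$)
$\frac{8725}{S} + \frac{34804}{s} = \frac{8725}{- \frac{16748}{34157}} + \frac{34804}{\frac{31199}{28878}} = 8725 \left(- \frac{34157}{16748}\right) + 34804 \cdot \frac{28878}{31199} = - \frac{298019825}{16748} + \frac{143581416}{4457} = \frac{1076427195143}{74645836}$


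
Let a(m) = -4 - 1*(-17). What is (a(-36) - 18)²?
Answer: 25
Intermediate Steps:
a(m) = 13 (a(m) = -4 + 17 = 13)
(a(-36) - 18)² = (13 - 18)² = (-5)² = 25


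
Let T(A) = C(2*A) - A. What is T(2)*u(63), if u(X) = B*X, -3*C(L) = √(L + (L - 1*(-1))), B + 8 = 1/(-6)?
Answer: 3087/2 ≈ 1543.5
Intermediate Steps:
B = -49/6 (B = -8 + 1/(-6) = -8 - ⅙ = -49/6 ≈ -8.1667)
C(L) = -√(1 + 2*L)/3 (C(L) = -√(L + (L - 1*(-1)))/3 = -√(L + (L + 1))/3 = -√(L + (1 + L))/3 = -√(1 + 2*L)/3)
T(A) = -A - √(1 + 4*A)/3 (T(A) = -√(1 + 2*(2*A))/3 - A = -√(1 + 4*A)/3 - A = -A - √(1 + 4*A)/3)
u(X) = -49*X/6
T(2)*u(63) = (-1*2 - √(1 + 4*2)/3)*(-49/6*63) = (-2 - √(1 + 8)/3)*(-1029/2) = (-2 - √9/3)*(-1029/2) = (-2 - ⅓*3)*(-1029/2) = (-2 - 1)*(-1029/2) = -3*(-1029/2) = 3087/2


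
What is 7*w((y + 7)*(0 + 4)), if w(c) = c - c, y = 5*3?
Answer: 0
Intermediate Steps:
y = 15
w(c) = 0
7*w((y + 7)*(0 + 4)) = 7*0 = 0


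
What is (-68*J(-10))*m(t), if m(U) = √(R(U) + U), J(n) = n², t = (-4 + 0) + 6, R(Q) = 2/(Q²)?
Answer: -3400*√10 ≈ -10752.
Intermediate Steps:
R(Q) = 2/Q²
t = 2 (t = -4 + 6 = 2)
m(U) = √(U + 2/U²) (m(U) = √(2/U² + U) = √(U + 2/U²))
(-68*J(-10))*m(t) = (-68*(-10)²)*√(2 + 2/2²) = (-68*100)*√(2 + 2*(¼)) = -6800*√(2 + ½) = -3400*√10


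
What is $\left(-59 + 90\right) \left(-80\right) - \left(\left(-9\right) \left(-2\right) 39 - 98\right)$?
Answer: $-3084$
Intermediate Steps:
$\left(-59 + 90\right) \left(-80\right) - \left(\left(-9\right) \left(-2\right) 39 - 98\right) = 31 \left(-80\right) - \left(18 \cdot 39 - 98\right) = -2480 - \left(702 - 98\right) = -2480 - 604 = -3084$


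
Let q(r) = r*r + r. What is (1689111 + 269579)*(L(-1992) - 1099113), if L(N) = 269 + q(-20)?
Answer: -2151550452160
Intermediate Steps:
q(r) = r + r² (q(r) = r² + r = r + r²)
L(N) = 649 (L(N) = 269 - 20*(1 - 20) = 269 - 20*(-19) = 269 + 380 = 649)
(1689111 + 269579)*(L(-1992) - 1099113) = (1689111 + 269579)*(649 - 1099113) = 1958690*(-1098464) = -2151550452160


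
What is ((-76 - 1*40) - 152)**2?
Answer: 71824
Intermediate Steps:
((-76 - 1*40) - 152)**2 = ((-76 - 40) - 152)**2 = (-116 - 152)**2 = (-268)**2 = 71824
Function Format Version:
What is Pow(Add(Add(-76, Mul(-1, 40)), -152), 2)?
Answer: 71824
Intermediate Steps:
Pow(Add(Add(-76, Mul(-1, 40)), -152), 2) = Pow(Add(Add(-76, -40), -152), 2) = Pow(Add(-116, -152), 2) = Pow(-268, 2) = 71824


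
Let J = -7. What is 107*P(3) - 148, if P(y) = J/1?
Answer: -897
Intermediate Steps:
P(y) = -7 (P(y) = -7/1 = -7*1 = -7)
107*P(3) - 148 = 107*(-7) - 148 = -749 - 148 = -897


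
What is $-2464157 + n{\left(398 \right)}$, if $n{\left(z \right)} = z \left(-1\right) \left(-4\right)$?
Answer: $-2462565$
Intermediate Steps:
$n{\left(z \right)} = 4 z$ ($n{\left(z \right)} = - z \left(-4\right) = 4 z$)
$-2464157 + n{\left(398 \right)} = -2464157 + 4 \cdot 398 = -2464157 + 1592 = -2462565$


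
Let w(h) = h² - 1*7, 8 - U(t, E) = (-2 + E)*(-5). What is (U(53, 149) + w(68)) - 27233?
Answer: -21873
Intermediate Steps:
U(t, E) = -2 + 5*E (U(t, E) = 8 - (-2 + E)*(-5) = 8 - (10 - 5*E) = 8 + (-10 + 5*E) = -2 + 5*E)
w(h) = -7 + h² (w(h) = h² - 7 = -7 + h²)
(U(53, 149) + w(68)) - 27233 = ((-2 + 5*149) + (-7 + 68²)) - 27233 = ((-2 + 745) + (-7 + 4624)) - 27233 = (743 + 4617) - 27233 = 5360 - 27233 = -21873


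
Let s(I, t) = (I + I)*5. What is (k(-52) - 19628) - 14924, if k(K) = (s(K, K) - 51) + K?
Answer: -35175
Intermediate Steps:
s(I, t) = 10*I (s(I, t) = (2*I)*5 = 10*I)
k(K) = -51 + 11*K (k(K) = (10*K - 51) + K = (-51 + 10*K) + K = -51 + 11*K)
(k(-52) - 19628) - 14924 = ((-51 + 11*(-52)) - 19628) - 14924 = ((-51 - 572) - 19628) - 14924 = (-623 - 19628) - 14924 = -20251 - 14924 = -35175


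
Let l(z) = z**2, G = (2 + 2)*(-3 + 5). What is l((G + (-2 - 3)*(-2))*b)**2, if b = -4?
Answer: 26873856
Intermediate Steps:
G = 8 (G = 4*2 = 8)
l((G + (-2 - 3)*(-2))*b)**2 = (((8 + (-2 - 3)*(-2))*(-4))**2)**2 = (((8 - 5*(-2))*(-4))**2)**2 = (((8 + 10)*(-4))**2)**2 = ((18*(-4))**2)**2 = ((-72)**2)**2 = 5184**2 = 26873856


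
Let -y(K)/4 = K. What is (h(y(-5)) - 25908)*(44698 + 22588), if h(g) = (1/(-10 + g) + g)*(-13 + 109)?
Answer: -8067053112/5 ≈ -1.6134e+9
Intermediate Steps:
y(K) = -4*K
h(g) = 96*g + 96/(-10 + g) (h(g) = (g + 1/(-10 + g))*96 = 96*g + 96/(-10 + g))
(h(y(-5)) - 25908)*(44698 + 22588) = (96*(1 + (-4*(-5))² - (-40)*(-5))/(-10 - 4*(-5)) - 25908)*(44698 + 22588) = (96*(1 + 20² - 10*20)/(-10 + 20) - 25908)*67286 = (96*(1 + 400 - 200)/10 - 25908)*67286 = (96*(⅒)*201 - 25908)*67286 = (9648/5 - 25908)*67286 = -119892/5*67286 = -8067053112/5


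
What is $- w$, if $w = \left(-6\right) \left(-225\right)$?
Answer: $-1350$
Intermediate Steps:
$w = 1350$
$- w = \left(-1\right) 1350 = -1350$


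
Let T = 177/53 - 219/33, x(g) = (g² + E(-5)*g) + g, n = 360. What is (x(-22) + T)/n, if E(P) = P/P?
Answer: 42433/34980 ≈ 1.2131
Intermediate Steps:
E(P) = 1
x(g) = g² + 2*g (x(g) = (g² + 1*g) + g = (g² + g) + g = (g + g²) + g = g² + 2*g)
T = -1922/583 (T = 177*(1/53) - 219*1/33 = 177/53 - 73/11 = -1922/583 ≈ -3.2967)
(x(-22) + T)/n = (-22*(2 - 22) - 1922/583)/360 = (-22*(-20) - 1922/583)*(1/360) = (440 - 1922/583)*(1/360) = (254598/583)*(1/360) = 42433/34980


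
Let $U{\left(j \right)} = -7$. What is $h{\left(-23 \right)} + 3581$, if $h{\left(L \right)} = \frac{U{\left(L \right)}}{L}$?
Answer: $\frac{82370}{23} \approx 3581.3$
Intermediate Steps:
$h{\left(L \right)} = - \frac{7}{L}$
$h{\left(-23 \right)} + 3581 = - \frac{7}{-23} + 3581 = \left(-7\right) \left(- \frac{1}{23}\right) + 3581 = \frac{7}{23} + 3581 = \frac{82370}{23}$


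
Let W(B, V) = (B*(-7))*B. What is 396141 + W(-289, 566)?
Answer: -188506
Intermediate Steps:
W(B, V) = -7*B² (W(B, V) = (-7*B)*B = -7*B²)
396141 + W(-289, 566) = 396141 - 7*(-289)² = 396141 - 7*83521 = 396141 - 584647 = -188506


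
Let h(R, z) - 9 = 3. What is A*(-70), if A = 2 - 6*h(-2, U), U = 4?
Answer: 4900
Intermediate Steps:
h(R, z) = 12 (h(R, z) = 9 + 3 = 12)
A = -70 (A = 2 - 6*12 = 2 - 72 = -70)
A*(-70) = -70*(-70) = 4900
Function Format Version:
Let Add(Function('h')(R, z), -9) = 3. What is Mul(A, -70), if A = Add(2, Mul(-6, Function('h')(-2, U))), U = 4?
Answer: 4900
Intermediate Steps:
Function('h')(R, z) = 12 (Function('h')(R, z) = Add(9, 3) = 12)
A = -70 (A = Add(2, Mul(-6, 12)) = Add(2, -72) = -70)
Mul(A, -70) = Mul(-70, -70) = 4900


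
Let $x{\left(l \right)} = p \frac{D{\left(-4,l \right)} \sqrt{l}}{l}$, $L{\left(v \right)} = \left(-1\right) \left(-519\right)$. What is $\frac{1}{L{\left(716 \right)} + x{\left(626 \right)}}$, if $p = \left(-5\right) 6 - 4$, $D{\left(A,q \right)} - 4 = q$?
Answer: $- \frac{54149}{48366069} - \frac{1190 \sqrt{626}}{16122023} \approx -0.0029663$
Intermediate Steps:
$D{\left(A,q \right)} = 4 + q$
$L{\left(v \right)} = 519$
$p = -34$ ($p = -30 - 4 = -34$)
$x{\left(l \right)} = - \frac{34 \left(4 + l\right)}{\sqrt{l}}$ ($x{\left(l \right)} = - 34 \frac{\left(4 + l\right) \sqrt{l}}{l} = - 34 \frac{\sqrt{l} \left(4 + l\right)}{l} = - 34 \frac{4 + l}{\sqrt{l}} = - \frac{34 \left(4 + l\right)}{\sqrt{l}}$)
$\frac{1}{L{\left(716 \right)} + x{\left(626 \right)}} = \frac{1}{519 + \frac{34 \left(-4 - 626\right)}{\sqrt{626}}} = \frac{1}{519 + 34 \frac{\sqrt{626}}{626} \left(-4 - 626\right)} = \frac{1}{519 + 34 \frac{\sqrt{626}}{626} \left(-630\right)} = \frac{1}{519 - \frac{10710 \sqrt{626}}{313}}$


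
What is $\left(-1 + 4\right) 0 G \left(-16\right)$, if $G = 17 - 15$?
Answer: $0$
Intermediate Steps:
$G = 2$
$\left(-1 + 4\right) 0 G \left(-16\right) = \left(-1 + 4\right) 0 \cdot 2 \left(-16\right) = 3 \cdot 0 \cdot 2 \left(-16\right) = 0 \cdot 2 \left(-16\right) = 0 \left(-16\right) = 0$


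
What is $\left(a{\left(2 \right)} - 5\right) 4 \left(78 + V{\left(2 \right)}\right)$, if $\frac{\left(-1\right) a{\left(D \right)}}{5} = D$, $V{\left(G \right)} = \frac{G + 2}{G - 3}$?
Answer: $-4440$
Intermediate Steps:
$V{\left(G \right)} = \frac{2 + G}{-3 + G}$
$a{\left(D \right)} = - 5 D$
$\left(a{\left(2 \right)} - 5\right) 4 \left(78 + V{\left(2 \right)}\right) = \left(\left(-5\right) 2 - 5\right) 4 \left(78 + \frac{2 + 2}{-3 + 2}\right) = \left(-10 - 5\right) 4 \left(78 + \frac{1}{-1} \cdot 4\right) = \left(-15\right) 4 \left(78 - 4\right) = - 60 \left(78 - 4\right) = \left(-60\right) 74 = -4440$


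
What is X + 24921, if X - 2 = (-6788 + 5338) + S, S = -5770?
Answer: 17703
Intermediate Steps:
X = -7218 (X = 2 + ((-6788 + 5338) - 5770) = 2 + (-1450 - 5770) = 2 - 7220 = -7218)
X + 24921 = -7218 + 24921 = 17703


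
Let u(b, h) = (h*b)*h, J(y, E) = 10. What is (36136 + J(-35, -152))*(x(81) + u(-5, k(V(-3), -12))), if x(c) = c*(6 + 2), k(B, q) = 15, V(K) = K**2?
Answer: -17241642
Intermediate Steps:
u(b, h) = b*h**2 (u(b, h) = (b*h)*h = b*h**2)
x(c) = 8*c (x(c) = c*8 = 8*c)
(36136 + J(-35, -152))*(x(81) + u(-5, k(V(-3), -12))) = (36136 + 10)*(8*81 - 5*15**2) = 36146*(648 - 5*225) = 36146*(648 - 1125) = 36146*(-477) = -17241642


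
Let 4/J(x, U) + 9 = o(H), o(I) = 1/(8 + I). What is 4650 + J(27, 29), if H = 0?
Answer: 330118/71 ≈ 4649.5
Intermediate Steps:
J(x, U) = -32/71 (J(x, U) = 4/(-9 + 1/(8 + 0)) = 4/(-9 + 1/8) = 4/(-9 + ⅛) = 4/(-71/8) = 4*(-8/71) = -32/71)
4650 + J(27, 29) = 4650 - 32/71 = 330118/71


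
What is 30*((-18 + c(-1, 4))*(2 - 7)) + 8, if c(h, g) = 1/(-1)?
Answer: 2858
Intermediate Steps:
c(h, g) = -1
30*((-18 + c(-1, 4))*(2 - 7)) + 8 = 30*((-18 - 1)*(2 - 7)) + 8 = 30*(-19*(-5)) + 8 = 30*95 + 8 = 2850 + 8 = 2858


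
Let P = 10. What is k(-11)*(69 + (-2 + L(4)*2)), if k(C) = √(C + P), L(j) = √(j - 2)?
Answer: I*(67 + 2*√2) ≈ 69.828*I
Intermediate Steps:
L(j) = √(-2 + j)
k(C) = √(10 + C) (k(C) = √(C + 10) = √(10 + C))
k(-11)*(69 + (-2 + L(4)*2)) = √(10 - 11)*(69 + (-2 + √(-2 + 4)*2)) = √(-1)*(69 + (-2 + √2*2)) = I*(69 + (-2 + 2*√2)) = I*(67 + 2*√2)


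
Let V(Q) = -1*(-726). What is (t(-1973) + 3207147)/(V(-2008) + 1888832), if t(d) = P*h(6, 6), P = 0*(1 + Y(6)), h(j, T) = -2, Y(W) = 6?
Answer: 3207147/1889558 ≈ 1.6973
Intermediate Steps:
P = 0 (P = 0*(1 + 6) = 0*7 = 0)
V(Q) = 726
t(d) = 0 (t(d) = 0*(-2) = 0)
(t(-1973) + 3207147)/(V(-2008) + 1888832) = (0 + 3207147)/(726 + 1888832) = 3207147/1889558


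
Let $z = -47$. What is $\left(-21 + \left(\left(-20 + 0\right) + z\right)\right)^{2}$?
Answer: $7744$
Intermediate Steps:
$\left(-21 + \left(\left(-20 + 0\right) + z\right)\right)^{2} = \left(-21 + \left(\left(-20 + 0\right) - 47\right)\right)^{2} = \left(-21 - 67\right)^{2} = \left(-88\right)^{2} = 7744$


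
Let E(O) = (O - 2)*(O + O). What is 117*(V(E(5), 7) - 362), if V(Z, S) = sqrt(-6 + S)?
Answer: -42237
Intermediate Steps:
E(O) = 2*O*(-2 + O) (E(O) = (-2 + O)*(2*O) = 2*O*(-2 + O))
117*(V(E(5), 7) - 362) = 117*(sqrt(-6 + 7) - 362) = 117*(sqrt(1) - 362) = 117*(1 - 362) = 117*(-361) = -42237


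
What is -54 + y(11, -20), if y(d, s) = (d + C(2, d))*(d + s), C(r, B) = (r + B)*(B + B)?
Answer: -2727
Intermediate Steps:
C(r, B) = 2*B*(B + r) (C(r, B) = (B + r)*(2*B) = 2*B*(B + r))
y(d, s) = (d + s)*(d + 2*d*(2 + d)) (y(d, s) = (d + 2*d*(d + 2))*(d + s) = (d + 2*d*(2 + d))*(d + s) = (d + s)*(d + 2*d*(2 + d)))
-54 + y(11, -20) = -54 + 11*(11 - 20 + 2*11*(2 + 11) + 2*(-20)*(2 + 11)) = -54 + 11*(11 - 20 + 2*11*13 + 2*(-20)*13) = -54 + 11*(11 - 20 + 286 - 520) = -54 + 11*(-243) = -54 - 2673 = -2727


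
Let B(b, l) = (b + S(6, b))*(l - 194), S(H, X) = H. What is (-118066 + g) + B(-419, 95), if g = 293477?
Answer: 216298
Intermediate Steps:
B(b, l) = (-194 + l)*(6 + b) (B(b, l) = (b + 6)*(l - 194) = (6 + b)*(-194 + l) = (-194 + l)*(6 + b))
(-118066 + g) + B(-419, 95) = (-118066 + 293477) + (-1164 - 194*(-419) + 6*95 - 419*95) = 175411 + (-1164 + 81286 + 570 - 39805) = 175411 + 40887 = 216298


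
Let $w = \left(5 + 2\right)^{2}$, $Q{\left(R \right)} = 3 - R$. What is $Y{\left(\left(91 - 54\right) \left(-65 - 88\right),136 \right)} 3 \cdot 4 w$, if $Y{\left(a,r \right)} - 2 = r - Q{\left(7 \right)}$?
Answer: $83496$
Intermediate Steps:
$Y{\left(a,r \right)} = 6 + r$ ($Y{\left(a,r \right)} = 2 - \left(3 - 7 - r\right) = 2 + \left(r - \left(3 - 7\right)\right) = 2 + \left(r - -4\right) = 2 + \left(r + 4\right) = 2 + \left(4 + r\right) = 6 + r$)
$w = 49$ ($w = 7^{2} = 49$)
$Y{\left(\left(91 - 54\right) \left(-65 - 88\right),136 \right)} 3 \cdot 4 w = \left(6 + 136\right) 3 \cdot 4 \cdot 49 = 142 \cdot 12 \cdot 49 = 142 \cdot 588 = 83496$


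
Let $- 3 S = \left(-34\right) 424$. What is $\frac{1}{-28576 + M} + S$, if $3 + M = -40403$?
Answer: $\frac{331481503}{68982} \approx 4805.3$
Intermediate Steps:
$M = -40406$ ($M = -3 - 40403 = -40406$)
$S = \frac{14416}{3}$ ($S = - \frac{\left(-34\right) 424}{3} = \left(- \frac{1}{3}\right) \left(-14416\right) = \frac{14416}{3} \approx 4805.3$)
$\frac{1}{-28576 + M} + S = \frac{1}{-28576 - 40406} + \frac{14416}{3} = \frac{1}{-68982} + \frac{14416}{3} = - \frac{1}{68982} + \frac{14416}{3} = \frac{331481503}{68982}$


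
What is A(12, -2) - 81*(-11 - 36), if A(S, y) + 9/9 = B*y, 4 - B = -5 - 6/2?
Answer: 3782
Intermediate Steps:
B = 12 (B = 4 - (-5 - 6/2) = 4 - (-5 - 6*½) = 4 - (-5 - 3) = 4 - 1*(-8) = 4 + 8 = 12)
A(S, y) = -1 + 12*y
A(12, -2) - 81*(-11 - 36) = (-1 + 12*(-2)) - 81*(-11 - 36) = (-1 - 24) - 81*(-47) = -25 + 3807 = 3782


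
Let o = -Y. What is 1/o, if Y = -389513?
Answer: 1/389513 ≈ 2.5673e-6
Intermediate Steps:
o = 389513 (o = -1*(-389513) = 389513)
1/o = 1/389513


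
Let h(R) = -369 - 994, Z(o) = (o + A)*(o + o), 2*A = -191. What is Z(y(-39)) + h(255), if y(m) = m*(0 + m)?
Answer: 4335008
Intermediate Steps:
y(m) = m² (y(m) = m*m = m²)
A = -191/2 (A = (½)*(-191) = -191/2 ≈ -95.500)
Z(o) = 2*o*(-191/2 + o) (Z(o) = (o - 191/2)*(o + o) = (-191/2 + o)*(2*o) = 2*o*(-191/2 + o))
h(R) = -1363
Z(y(-39)) + h(255) = (-39)²*(-191 + 2*(-39)²) - 1363 = 1521*(-191 + 2*1521) - 1363 = 1521*(-191 + 3042) - 1363 = 1521*2851 - 1363 = 4336371 - 1363 = 4335008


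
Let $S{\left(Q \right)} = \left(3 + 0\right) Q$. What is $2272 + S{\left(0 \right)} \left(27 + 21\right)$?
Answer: $2272$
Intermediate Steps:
$S{\left(Q \right)} = 3 Q$
$2272 + S{\left(0 \right)} \left(27 + 21\right) = 2272 + 3 \cdot 0 \left(27 + 21\right) = 2272 + 0 \cdot 48 = 2272 + 0 = 2272$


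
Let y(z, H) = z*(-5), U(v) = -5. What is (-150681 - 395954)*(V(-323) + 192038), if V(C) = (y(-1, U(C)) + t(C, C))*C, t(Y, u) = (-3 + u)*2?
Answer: -219211021065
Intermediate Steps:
t(Y, u) = -6 + 2*u
y(z, H) = -5*z
V(C) = C*(-1 + 2*C) (V(C) = (-5*(-1) + (-6 + 2*C))*C = (5 + (-6 + 2*C))*C = (-1 + 2*C)*C = C*(-1 + 2*C))
(-150681 - 395954)*(V(-323) + 192038) = (-150681 - 395954)*(-323*(-1 + 2*(-323)) + 192038) = -546635*(-323*(-1 - 646) + 192038) = -546635*(-323*(-647) + 192038) = -546635*(208981 + 192038) = -546635*401019 = -219211021065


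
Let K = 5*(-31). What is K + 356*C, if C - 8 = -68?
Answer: -21515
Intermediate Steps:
C = -60 (C = 8 - 68 = -60)
K = -155
K + 356*C = -155 + 356*(-60) = -155 - 21360 = -21515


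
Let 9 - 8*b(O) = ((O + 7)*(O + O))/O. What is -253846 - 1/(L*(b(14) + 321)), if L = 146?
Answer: -46975471534/185055 ≈ -2.5385e+5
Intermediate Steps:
b(O) = -5/8 - O/4 (b(O) = 9/8 - (O + 7)*(O + O)/(8*O) = 9/8 - (7 + O)*(2*O)/(8*O) = 9/8 - 2*O*(7 + O)/(8*O) = 9/8 - (14 + 2*O)/8 = 9/8 + (-7/4 - O/4) = -5/8 - O/4)
-253846 - 1/(L*(b(14) + 321)) = -253846 - 1/(146*((-5/8 - ¼*14) + 321)) = -253846 - 1/(146*((-5/8 - 7/2) + 321)) = -253846 - 1/(146*(-33/8 + 321)) = -253846 - 1/(146*(2535/8)) = -253846 - 1/185055/4 = -253846 - 1*4/185055 = -253846 - 4/185055 = -46975471534/185055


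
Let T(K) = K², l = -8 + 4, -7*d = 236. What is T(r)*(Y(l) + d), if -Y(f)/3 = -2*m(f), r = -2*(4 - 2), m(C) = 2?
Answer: -2432/7 ≈ -347.43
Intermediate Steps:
d = -236/7 (d = -⅐*236 = -236/7 ≈ -33.714)
r = -4 (r = -2*2 = -4)
l = -4
Y(f) = 12 (Y(f) = -(-6)*2 = -3*(-4) = 12)
T(r)*(Y(l) + d) = (-4)²*(12 - 236/7) = 16*(-152/7) = -2432/7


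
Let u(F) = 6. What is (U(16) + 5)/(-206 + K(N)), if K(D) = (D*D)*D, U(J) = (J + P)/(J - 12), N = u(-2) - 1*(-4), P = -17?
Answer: 19/3176 ≈ 0.0059824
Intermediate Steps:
N = 10 (N = 6 - 1*(-4) = 6 + 4 = 10)
U(J) = (-17 + J)/(-12 + J) (U(J) = (J - 17)/(J - 12) = (-17 + J)/(-12 + J))
K(D) = D³ (K(D) = D²*D = D³)
(U(16) + 5)/(-206 + K(N)) = ((-17 + 16)/(-12 + 16) + 5)/(-206 + 10³) = (-1/4 + 5)/(-206 + 1000) = ((¼)*(-1) + 5)/794 = (-¼ + 5)*(1/794) = (19/4)*(1/794) = 19/3176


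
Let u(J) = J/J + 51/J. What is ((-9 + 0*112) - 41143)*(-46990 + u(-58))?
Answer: 56078097888/29 ≈ 1.9337e+9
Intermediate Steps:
u(J) = 1 + 51/J
((-9 + 0*112) - 41143)*(-46990 + u(-58)) = ((-9 + 0*112) - 41143)*(-46990 + (51 - 58)/(-58)) = ((-9 + 0) - 41143)*(-46990 - 1/58*(-7)) = (-9 - 41143)*(-46990 + 7/58) = -41152*(-2725413/58) = 56078097888/29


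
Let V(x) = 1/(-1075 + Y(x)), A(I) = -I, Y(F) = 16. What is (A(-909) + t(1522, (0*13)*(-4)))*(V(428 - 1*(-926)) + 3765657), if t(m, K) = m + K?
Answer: 9694416582422/1059 ≈ 9.1543e+9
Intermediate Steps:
V(x) = -1/1059 (V(x) = 1/(-1075 + 16) = 1/(-1059) = -1/1059)
t(m, K) = K + m
(A(-909) + t(1522, (0*13)*(-4)))*(V(428 - 1*(-926)) + 3765657) = (-1*(-909) + ((0*13)*(-4) + 1522))*(-1/1059 + 3765657) = (909 + (0*(-4) + 1522))*(3987830762/1059) = (909 + (0 + 1522))*(3987830762/1059) = (909 + 1522)*(3987830762/1059) = 2431*(3987830762/1059) = 9694416582422/1059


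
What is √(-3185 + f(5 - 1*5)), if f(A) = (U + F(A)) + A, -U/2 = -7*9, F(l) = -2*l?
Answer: I*√3059 ≈ 55.308*I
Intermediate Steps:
U = 126 (U = -(-14)*9 = -2*(-63) = 126)
f(A) = 126 - A (f(A) = (126 - 2*A) + A = 126 - A)
√(-3185 + f(5 - 1*5)) = √(-3185 + (126 - (5 - 1*5))) = √(-3185 + (126 - (5 - 5))) = √(-3185 + (126 - 1*0)) = √(-3185 + (126 + 0)) = √(-3185 + 126) = √(-3059) = I*√3059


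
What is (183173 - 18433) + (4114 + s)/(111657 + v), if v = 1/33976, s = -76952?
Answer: 624964782560532/3793658233 ≈ 1.6474e+5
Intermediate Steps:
v = 1/33976 ≈ 2.9433e-5
(183173 - 18433) + (4114 + s)/(111657 + v) = (183173 - 18433) + (4114 - 76952)/(111657 + 1/33976) = 164740 - 72838/3793658233/33976 = 164740 - 72838*33976/3793658233 = 164740 - 2474743888/3793658233 = 624964782560532/3793658233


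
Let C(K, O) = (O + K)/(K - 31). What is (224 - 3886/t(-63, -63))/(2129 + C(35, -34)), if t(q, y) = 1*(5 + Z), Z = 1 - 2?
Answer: -2990/8517 ≈ -0.35106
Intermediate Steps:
Z = -1
C(K, O) = (K + O)/(-31 + K)
t(q, y) = 4 (t(q, y) = 1*(5 - 1) = 1*4 = 4)
(224 - 3886/t(-63, -63))/(2129 + C(35, -34)) = (224 - 3886/4)/(2129 + (35 - 34)/(-31 + 35)) = (224 - 3886*¼)/(2129 + 1/4) = (224 - 1943/2)/(2129 + (¼)*1) = -1495/(2*(2129 + ¼)) = -1495/(2*8517/4) = -1495/2*4/8517 = -2990/8517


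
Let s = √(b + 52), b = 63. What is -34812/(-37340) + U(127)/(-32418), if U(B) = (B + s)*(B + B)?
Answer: -9497288/151311015 - 127*√115/16209 ≈ -0.14679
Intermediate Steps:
s = √115 (s = √(63 + 52) = √115 ≈ 10.724)
U(B) = 2*B*(B + √115) (U(B) = (B + √115)*(B + B) = (B + √115)*(2*B) = 2*B*(B + √115))
-34812/(-37340) + U(127)/(-32418) = -34812/(-37340) + (2*127*(127 + √115))/(-32418) = -34812*(-1/37340) + (32258 + 254*√115)*(-1/32418) = 8703/9335 + (-16129/16209 - 127*√115/16209) = -9497288/151311015 - 127*√115/16209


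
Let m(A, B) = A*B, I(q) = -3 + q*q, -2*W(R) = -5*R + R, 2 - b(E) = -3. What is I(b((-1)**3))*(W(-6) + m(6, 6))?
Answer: 528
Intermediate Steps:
b(E) = 5 (b(E) = 2 - 1*(-3) = 2 + 3 = 5)
W(R) = 2*R (W(R) = -(-5*R + R)/2 = -(-2)*R = 2*R)
I(q) = -3 + q**2
I(b((-1)**3))*(W(-6) + m(6, 6)) = (-3 + 5**2)*(2*(-6) + 6*6) = (-3 + 25)*(-12 + 36) = 22*24 = 528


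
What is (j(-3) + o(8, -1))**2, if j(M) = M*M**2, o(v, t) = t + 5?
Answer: 529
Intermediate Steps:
o(v, t) = 5 + t
j(M) = M**3
(j(-3) + o(8, -1))**2 = ((-3)**3 + (5 - 1))**2 = (-27 + 4)**2 = (-23)**2 = 529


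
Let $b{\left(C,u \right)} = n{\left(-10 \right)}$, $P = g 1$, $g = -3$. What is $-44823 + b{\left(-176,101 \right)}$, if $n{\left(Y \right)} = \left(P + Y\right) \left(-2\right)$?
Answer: $-44797$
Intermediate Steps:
$P = -3$ ($P = \left(-3\right) 1 = -3$)
$n{\left(Y \right)} = 6 - 2 Y$ ($n{\left(Y \right)} = \left(-3 + Y\right) \left(-2\right) = 6 - 2 Y$)
$b{\left(C,u \right)} = 26$ ($b{\left(C,u \right)} = 6 - -20 = 6 + 20 = 26$)
$-44823 + b{\left(-176,101 \right)} = -44823 + 26 = -44797$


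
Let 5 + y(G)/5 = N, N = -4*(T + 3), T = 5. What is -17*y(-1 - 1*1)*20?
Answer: 62900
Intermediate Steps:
N = -32 (N = -4*(5 + 3) = -4*8 = -32)
y(G) = -185 (y(G) = -25 + 5*(-32) = -25 - 160 = -185)
-17*y(-1 - 1*1)*20 = -17*(-185)*20 = 3145*20 = 62900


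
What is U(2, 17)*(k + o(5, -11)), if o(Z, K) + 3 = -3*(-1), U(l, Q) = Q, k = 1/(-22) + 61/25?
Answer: 22389/550 ≈ 40.707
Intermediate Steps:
k = 1317/550 (k = 1*(-1/22) + 61*(1/25) = -1/22 + 61/25 = 1317/550 ≈ 2.3945)
o(Z, K) = 0 (o(Z, K) = -3 - 3*(-1) = -3 + 3 = 0)
U(2, 17)*(k + o(5, -11)) = 17*(1317/550 + 0) = 17*(1317/550) = 22389/550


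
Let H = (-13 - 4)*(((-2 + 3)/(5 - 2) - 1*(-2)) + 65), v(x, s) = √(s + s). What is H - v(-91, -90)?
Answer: -3434/3 - 6*I*√5 ≈ -1144.7 - 13.416*I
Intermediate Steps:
v(x, s) = √2*√s (v(x, s) = √(2*s) = √2*√s)
H = -3434/3 (H = -17*((1/3 + 2) + 65) = -17*((1*(⅓) + 2) + 65) = -17*((⅓ + 2) + 65) = -17*(7/3 + 65) = -17*202/3 = -3434/3 ≈ -1144.7)
H - v(-91, -90) = -3434/3 - √2*√(-90) = -3434/3 - √2*3*I*√10 = -3434/3 - 6*I*√5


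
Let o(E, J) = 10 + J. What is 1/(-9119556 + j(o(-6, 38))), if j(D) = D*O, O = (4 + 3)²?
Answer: -1/9117204 ≈ -1.0968e-7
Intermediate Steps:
O = 49 (O = 7² = 49)
j(D) = 49*D (j(D) = D*49 = 49*D)
1/(-9119556 + j(o(-6, 38))) = 1/(-9119556 + 49*(10 + 38)) = 1/(-9119556 + 49*48) = 1/(-9119556 + 2352) = 1/(-9117204) = -1/9117204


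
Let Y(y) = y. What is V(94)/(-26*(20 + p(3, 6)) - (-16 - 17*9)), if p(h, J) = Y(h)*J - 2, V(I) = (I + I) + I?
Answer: -282/767 ≈ -0.36767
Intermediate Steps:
V(I) = 3*I (V(I) = 2*I + I = 3*I)
p(h, J) = -2 + J*h (p(h, J) = h*J - 2 = J*h - 2 = -2 + J*h)
V(94)/(-26*(20 + p(3, 6)) - (-16 - 17*9)) = (3*94)/(-26*(20 + (-2 + 6*3)) - (-16 - 17*9)) = 282/(-26*(20 + (-2 + 18)) - (-16 - 153)) = 282/(-26*(20 + 16) - 1*(-169)) = 282/(-26*36 + 169) = 282/(-936 + 169) = 282/(-767) = 282*(-1/767) = -282/767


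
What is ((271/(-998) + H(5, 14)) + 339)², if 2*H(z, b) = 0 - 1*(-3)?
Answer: 28823211076/249001 ≈ 1.1576e+5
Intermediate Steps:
H(z, b) = 3/2 (H(z, b) = (0 - 1*(-3))/2 = (0 + 3)/2 = (½)*3 = 3/2)
((271/(-998) + H(5, 14)) + 339)² = ((271/(-998) + 3/2) + 339)² = ((271*(-1/998) + 3/2) + 339)² = ((-271/998 + 3/2) + 339)² = (613/499 + 339)² = (169774/499)² = 28823211076/249001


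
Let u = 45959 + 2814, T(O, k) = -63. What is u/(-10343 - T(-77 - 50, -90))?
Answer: -48773/10280 ≈ -4.7445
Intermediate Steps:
u = 48773
u/(-10343 - T(-77 - 50, -90)) = 48773/(-10343 - 1*(-63)) = 48773/(-10343 + 63) = 48773/(-10280) = 48773*(-1/10280) = -48773/10280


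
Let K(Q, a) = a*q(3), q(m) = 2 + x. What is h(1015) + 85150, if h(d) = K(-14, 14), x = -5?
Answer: 85108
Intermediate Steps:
q(m) = -3 (q(m) = 2 - 5 = -3)
K(Q, a) = -3*a (K(Q, a) = a*(-3) = -3*a)
h(d) = -42 (h(d) = -3*14 = -42)
h(1015) + 85150 = -42 + 85150 = 85108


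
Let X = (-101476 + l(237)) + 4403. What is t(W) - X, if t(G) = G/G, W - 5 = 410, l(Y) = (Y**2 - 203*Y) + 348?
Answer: 88668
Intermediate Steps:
l(Y) = 348 + Y**2 - 203*Y
W = 415 (W = 5 + 410 = 415)
t(G) = 1
X = -88667 (X = (-101476 + (348 + 237**2 - 203*237)) + 4403 = (-101476 + (348 + 56169 - 48111)) + 4403 = (-101476 + 8406) + 4403 = -93070 + 4403 = -88667)
t(W) - X = 1 - 1*(-88667) = 1 + 88667 = 88668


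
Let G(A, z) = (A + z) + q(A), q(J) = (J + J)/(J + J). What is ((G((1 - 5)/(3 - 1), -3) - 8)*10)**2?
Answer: 14400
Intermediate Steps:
q(J) = 1 (q(J) = (2*J)/((2*J)) = (2*J)*(1/(2*J)) = 1)
G(A, z) = 1 + A + z (G(A, z) = (A + z) + 1 = 1 + A + z)
((G((1 - 5)/(3 - 1), -3) - 8)*10)**2 = (((1 + (1 - 5)/(3 - 1) - 3) - 8)*10)**2 = (((1 - 4/2 - 3) - 8)*10)**2 = (((1 - 4*1/2 - 3) - 8)*10)**2 = (((1 - 2 - 3) - 8)*10)**2 = ((-4 - 8)*10)**2 = (-12*10)**2 = (-120)**2 = 14400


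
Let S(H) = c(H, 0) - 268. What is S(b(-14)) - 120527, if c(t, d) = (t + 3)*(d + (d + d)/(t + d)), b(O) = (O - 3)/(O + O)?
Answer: -120795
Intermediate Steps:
b(O) = (-3 + O)/(2*O) (b(O) = (-3 + O)/((2*O)) = (-3 + O)*(1/(2*O)) = (-3 + O)/(2*O))
c(t, d) = (3 + t)*(d + 2*d/(d + t)) (c(t, d) = (3 + t)*(d + (2*d)/(d + t)) = (3 + t)*(d + 2*d/(d + t)))
S(H) = -268 (S(H) = 0*(6 + H² + 3*0 + 5*H + 0*H)/(0 + H) - 268 = 0*(6 + H² + 0 + 5*H + 0)/H - 268 = 0*(6 + H² + 5*H)/H - 268 = 0 - 268 = -268)
S(b(-14)) - 120527 = -268 - 120527 = -120795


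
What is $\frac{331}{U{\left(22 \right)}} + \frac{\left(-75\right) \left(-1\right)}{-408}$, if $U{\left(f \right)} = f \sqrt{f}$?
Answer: $- \frac{25}{136} + \frac{331 \sqrt{22}}{484} \approx 3.0239$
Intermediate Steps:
$U{\left(f \right)} = f^{\frac{3}{2}}$
$\frac{331}{U{\left(22 \right)}} + \frac{\left(-75\right) \left(-1\right)}{-408} = \frac{331}{22^{\frac{3}{2}}} + \frac{\left(-75\right) \left(-1\right)}{-408} = \frac{331}{22 \sqrt{22}} + 75 \left(- \frac{1}{408}\right) = 331 \frac{\sqrt{22}}{484} - \frac{25}{136} = \frac{331 \sqrt{22}}{484} - \frac{25}{136} = - \frac{25}{136} + \frac{331 \sqrt{22}}{484}$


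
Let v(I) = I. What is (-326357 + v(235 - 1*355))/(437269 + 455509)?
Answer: -326477/892778 ≈ -0.36569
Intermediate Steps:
(-326357 + v(235 - 1*355))/(437269 + 455509) = (-326357 + (235 - 1*355))/(437269 + 455509) = (-326357 + (235 - 355))/892778 = (-326357 - 120)*(1/892778) = -326477*1/892778 = -326477/892778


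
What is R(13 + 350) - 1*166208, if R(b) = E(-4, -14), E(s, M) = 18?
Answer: -166190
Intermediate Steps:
R(b) = 18
R(13 + 350) - 1*166208 = 18 - 1*166208 = 18 - 166208 = -166190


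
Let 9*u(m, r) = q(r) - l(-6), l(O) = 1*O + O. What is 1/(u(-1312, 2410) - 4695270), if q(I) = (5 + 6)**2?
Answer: -9/42257297 ≈ -2.1298e-7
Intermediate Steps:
l(O) = 2*O (l(O) = O + O = 2*O)
q(I) = 121 (q(I) = 11**2 = 121)
u(m, r) = 133/9 (u(m, r) = (121 - 2*(-6))/9 = (121 - 1*(-12))/9 = (121 + 12)/9 = (1/9)*133 = 133/9)
1/(u(-1312, 2410) - 4695270) = 1/(133/9 - 4695270) = 1/(-42257297/9) = -9/42257297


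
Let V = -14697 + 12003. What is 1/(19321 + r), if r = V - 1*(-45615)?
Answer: 1/62242 ≈ 1.6066e-5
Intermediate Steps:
V = -2694
r = 42921 (r = -2694 - 1*(-45615) = -2694 + 45615 = 42921)
1/(19321 + r) = 1/(19321 + 42921) = 1/62242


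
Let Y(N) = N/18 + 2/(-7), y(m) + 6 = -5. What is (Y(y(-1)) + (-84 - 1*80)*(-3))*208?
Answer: 6435416/63 ≈ 1.0215e+5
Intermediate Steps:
y(m) = -11 (y(m) = -6 - 5 = -11)
Y(N) = -2/7 + N/18 (Y(N) = N*(1/18) + 2*(-⅐) = N/18 - 2/7 = -2/7 + N/18)
(Y(y(-1)) + (-84 - 1*80)*(-3))*208 = ((-2/7 + (1/18)*(-11)) + (-84 - 1*80)*(-3))*208 = ((-2/7 - 11/18) + (-84 - 80)*(-3))*208 = (-113/126 - 164*(-3))*208 = (-113/126 + 492)*208 = (61879/126)*208 = 6435416/63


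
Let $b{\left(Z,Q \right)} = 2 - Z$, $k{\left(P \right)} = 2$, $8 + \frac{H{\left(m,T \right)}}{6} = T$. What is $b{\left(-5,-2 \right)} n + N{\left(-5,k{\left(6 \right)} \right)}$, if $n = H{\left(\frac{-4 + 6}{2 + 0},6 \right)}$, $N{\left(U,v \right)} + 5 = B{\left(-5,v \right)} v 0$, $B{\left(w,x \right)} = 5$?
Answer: $-89$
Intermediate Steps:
$H{\left(m,T \right)} = -48 + 6 T$
$N{\left(U,v \right)} = -5$ ($N{\left(U,v \right)} = -5 + 5 v 0 = -5 + 0 = -5$)
$n = -12$ ($n = -48 + 6 \cdot 6 = -48 + 36 = -12$)
$b{\left(-5,-2 \right)} n + N{\left(-5,k{\left(6 \right)} \right)} = \left(2 - -5\right) \left(-12\right) - 5 = \left(2 + 5\right) \left(-12\right) - 5 = 7 \left(-12\right) - 5 = -84 - 5 = -89$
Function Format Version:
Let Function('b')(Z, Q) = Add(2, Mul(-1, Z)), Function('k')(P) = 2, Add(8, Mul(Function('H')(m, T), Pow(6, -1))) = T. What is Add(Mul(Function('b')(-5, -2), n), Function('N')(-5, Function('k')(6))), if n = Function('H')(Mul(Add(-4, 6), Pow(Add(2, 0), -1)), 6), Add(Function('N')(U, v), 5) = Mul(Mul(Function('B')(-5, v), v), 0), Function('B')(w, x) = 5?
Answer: -89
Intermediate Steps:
Function('H')(m, T) = Add(-48, Mul(6, T))
Function('N')(U, v) = -5 (Function('N')(U, v) = Add(-5, Mul(Mul(5, v), 0)) = Add(-5, 0) = -5)
n = -12 (n = Add(-48, Mul(6, 6)) = Add(-48, 36) = -12)
Add(Mul(Function('b')(-5, -2), n), Function('N')(-5, Function('k')(6))) = Add(Mul(Add(2, Mul(-1, -5)), -12), -5) = Add(Mul(Add(2, 5), -12), -5) = Add(Mul(7, -12), -5) = Add(-84, -5) = -89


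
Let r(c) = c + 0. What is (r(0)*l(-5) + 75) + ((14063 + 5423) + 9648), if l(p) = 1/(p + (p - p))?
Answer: 29209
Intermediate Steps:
r(c) = c
l(p) = 1/p (l(p) = 1/(p + 0) = 1/p)
(r(0)*l(-5) + 75) + ((14063 + 5423) + 9648) = (0/(-5) + 75) + ((14063 + 5423) + 9648) = (0*(-⅕) + 75) + (19486 + 9648) = (0 + 75) + 29134 = 75 + 29134 = 29209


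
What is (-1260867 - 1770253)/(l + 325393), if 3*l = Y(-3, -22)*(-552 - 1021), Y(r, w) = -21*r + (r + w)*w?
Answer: -909336/1193 ≈ -762.23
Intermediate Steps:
Y(r, w) = -21*r + w*(r + w)
l = -964249/3 (l = (((-22)**2 - 21*(-3) - 3*(-22))*(-552 - 1021))/3 = ((484 + 63 + 66)*(-1573))/3 = (613*(-1573))/3 = (1/3)*(-964249) = -964249/3 ≈ -3.2142e+5)
(-1260867 - 1770253)/(l + 325393) = (-1260867 - 1770253)/(-964249/3 + 325393) = -3031120/11930/3 = -3031120*3/11930 = -909336/1193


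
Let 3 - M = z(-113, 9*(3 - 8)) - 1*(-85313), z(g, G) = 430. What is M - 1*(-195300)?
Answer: 109560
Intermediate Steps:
M = -85740 (M = 3 - (430 - 1*(-85313)) = 3 - (430 + 85313) = 3 - 1*85743 = 3 - 85743 = -85740)
M - 1*(-195300) = -85740 - 1*(-195300) = -85740 + 195300 = 109560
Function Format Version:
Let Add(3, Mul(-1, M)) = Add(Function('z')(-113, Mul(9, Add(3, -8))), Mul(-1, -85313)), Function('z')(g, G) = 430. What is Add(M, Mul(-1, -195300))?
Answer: 109560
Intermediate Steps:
M = -85740 (M = Add(3, Mul(-1, Add(430, Mul(-1, -85313)))) = Add(3, Mul(-1, Add(430, 85313))) = Add(3, Mul(-1, 85743)) = Add(3, -85743) = -85740)
Add(M, Mul(-1, -195300)) = Add(-85740, Mul(-1, -195300)) = Add(-85740, 195300) = 109560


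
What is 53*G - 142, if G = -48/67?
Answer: -12058/67 ≈ -179.97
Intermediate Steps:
G = -48/67 (G = -48*1/67 = -48/67 ≈ -0.71642)
53*G - 142 = 53*(-48/67) - 142 = -2544/67 - 142 = -12058/67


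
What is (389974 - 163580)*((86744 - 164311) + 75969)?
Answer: -361777612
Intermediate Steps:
(389974 - 163580)*((86744 - 164311) + 75969) = 226394*(-77567 + 75969) = 226394*(-1598) = -361777612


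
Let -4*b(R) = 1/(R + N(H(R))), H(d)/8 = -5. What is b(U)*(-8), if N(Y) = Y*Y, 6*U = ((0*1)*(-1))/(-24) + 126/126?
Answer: 12/9601 ≈ 0.0012499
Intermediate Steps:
H(d) = -40 (H(d) = 8*(-5) = -40)
U = ⅙ (U = (((0*1)*(-1))/(-24) + 126/126)/6 = ((0*(-1))*(-1/24) + 126*(1/126))/6 = (0*(-1/24) + 1)/6 = (0 + 1)/6 = (⅙)*1 = ⅙ ≈ 0.16667)
N(Y) = Y²
b(R) = -1/(4*(1600 + R)) (b(R) = -1/(4*(R + (-40)²)) = -1/(4*(R + 1600)) = -1/(4*(1600 + R)))
b(U)*(-8) = -1/(6400 + 4*(⅙))*(-8) = -1/(6400 + ⅔)*(-8) = -1/19202/3*(-8) = -1*3/19202*(-8) = -3/19202*(-8) = 12/9601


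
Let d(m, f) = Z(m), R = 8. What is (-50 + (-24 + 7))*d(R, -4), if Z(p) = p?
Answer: -536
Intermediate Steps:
d(m, f) = m
(-50 + (-24 + 7))*d(R, -4) = (-50 + (-24 + 7))*8 = (-50 - 17)*8 = -67*8 = -536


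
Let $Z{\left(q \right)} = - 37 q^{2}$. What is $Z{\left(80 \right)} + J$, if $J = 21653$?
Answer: $-215147$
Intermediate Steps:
$Z{\left(80 \right)} + J = - 37 \cdot 80^{2} + 21653 = \left(-37\right) 6400 + 21653 = -236800 + 21653 = -215147$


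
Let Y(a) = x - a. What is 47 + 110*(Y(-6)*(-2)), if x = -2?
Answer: -833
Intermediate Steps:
Y(a) = -2 - a
47 + 110*(Y(-6)*(-2)) = 47 + 110*((-2 - 1*(-6))*(-2)) = 47 + 110*((-2 + 6)*(-2)) = 47 + 110*(4*(-2)) = 47 + 110*(-8) = 47 - 880 = -833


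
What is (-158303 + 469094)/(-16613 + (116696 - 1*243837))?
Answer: -7969/3686 ≈ -2.1620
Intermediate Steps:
(-158303 + 469094)/(-16613 + (116696 - 1*243837)) = 310791/(-16613 + (116696 - 243837)) = 310791/(-16613 - 127141) = 310791/(-143754) = 310791*(-1/143754) = -7969/3686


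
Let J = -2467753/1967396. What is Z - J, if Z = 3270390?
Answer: 6434154672193/1967396 ≈ 3.2704e+6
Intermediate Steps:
J = -2467753/1967396 (J = -2467753*1/1967396 = -2467753/1967396 ≈ -1.2543)
Z - J = 3270390 - 1*(-2467753/1967396) = 3270390 + 2467753/1967396 = 6434154672193/1967396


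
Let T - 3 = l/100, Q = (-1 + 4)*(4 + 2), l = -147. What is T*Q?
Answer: 1377/50 ≈ 27.540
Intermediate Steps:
Q = 18 (Q = 3*6 = 18)
T = 153/100 (T = 3 - 147/100 = 153/100 ≈ 1.5300)
T*Q = (153/100)*18 = 1377/50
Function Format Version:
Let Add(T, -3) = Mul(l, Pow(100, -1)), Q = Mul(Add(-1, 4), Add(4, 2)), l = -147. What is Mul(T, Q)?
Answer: Rational(1377, 50) ≈ 27.540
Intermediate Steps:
Q = 18 (Q = Mul(3, 6) = 18)
T = Rational(153, 100) (T = Add(3, Mul(-147, Pow(100, -1))) = Add(3, Mul(-147, Rational(1, 100))) = Add(3, Rational(-147, 100)) = Rational(153, 100) ≈ 1.5300)
Mul(T, Q) = Mul(Rational(153, 100), 18) = Rational(1377, 50)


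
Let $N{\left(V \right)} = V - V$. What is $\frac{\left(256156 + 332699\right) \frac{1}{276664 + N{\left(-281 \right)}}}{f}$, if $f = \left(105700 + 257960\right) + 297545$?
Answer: $\frac{117771}{36586324024} \approx 3.219 \cdot 10^{-6}$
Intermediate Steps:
$N{\left(V \right)} = 0$
$f = 661205$ ($f = 363660 + 297545 = 661205$)
$\frac{\left(256156 + 332699\right) \frac{1}{276664 + N{\left(-281 \right)}}}{f} = \frac{\left(256156 + 332699\right) \frac{1}{276664 + 0}}{661205} = \frac{588855}{276664} \cdot \frac{1}{661205} = \frac{117771}{36586324024}$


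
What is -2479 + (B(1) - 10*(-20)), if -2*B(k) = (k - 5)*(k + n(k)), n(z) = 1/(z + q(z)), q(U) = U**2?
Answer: -2276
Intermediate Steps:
n(z) = 1/(z + z**2)
B(k) = -(-5 + k)*(k + 1/(k*(1 + k)))/2 (B(k) = -(k - 5)*(k + 1/(k*(1 + k)))/2 = -(-5 + k)*(k + 1/(k*(1 + k)))/2)
-2479 + (B(1) - 10*(-20)) = -2479 + ((1/2)*(5 - 1*1 + 1**2*(1 + 1)*(5 - 1*1))/(1*(1 + 1)) - 10*(-20)) = -2479 + ((1/2)*1*(5 - 1 + 1*2*(5 - 1))/2 + 200) = -2479 + ((1/2)*1*(1/2)*(5 - 1 + 1*2*4) + 200) = -2479 + ((1/2)*1*(1/2)*(5 - 1 + 8) + 200) = -2479 + ((1/2)*1*(1/2)*12 + 200) = -2479 + (3 + 200) = -2479 + 203 = -2276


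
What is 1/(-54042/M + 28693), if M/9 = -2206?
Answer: 3309/94954144 ≈ 3.4848e-5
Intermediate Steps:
M = -19854 (M = 9*(-2206) = -19854)
1/(-54042/M + 28693) = 1/(-54042/(-19854) + 28693) = 1/(-54042*(-1/19854) + 28693) = 1/(9007/3309 + 28693) = 1/(94954144/3309) = 3309/94954144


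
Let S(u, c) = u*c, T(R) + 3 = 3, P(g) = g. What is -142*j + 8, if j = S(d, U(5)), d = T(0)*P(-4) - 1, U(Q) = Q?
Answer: 718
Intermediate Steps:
T(R) = 0 (T(R) = -3 + 3 = 0)
d = -1 (d = 0*(-4) - 1 = 0 - 1 = -1)
S(u, c) = c*u
j = -5 (j = 5*(-1) = -5)
-142*j + 8 = -142*(-5) + 8 = 710 + 8 = 718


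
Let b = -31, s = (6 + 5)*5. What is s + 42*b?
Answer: -1247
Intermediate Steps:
s = 55 (s = 11*5 = 55)
s + 42*b = 55 + 42*(-31) = 55 - 1302 = -1247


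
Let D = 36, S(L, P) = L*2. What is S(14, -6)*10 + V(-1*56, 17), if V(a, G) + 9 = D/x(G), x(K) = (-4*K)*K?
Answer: 78310/289 ≈ 270.97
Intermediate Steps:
S(L, P) = 2*L
x(K) = -4*K²
V(a, G) = -9 - 9/G² (V(a, G) = -9 + 36/((-4*G²)) = -9 + 36*(-1/(4*G²)) = -9 - 9/G²)
S(14, -6)*10 + V(-1*56, 17) = (2*14)*10 + (-9 - 9/17²) = 28*10 + (-9 - 9*1/289) = 280 + (-9 - 9/289) = 280 - 2610/289 = 78310/289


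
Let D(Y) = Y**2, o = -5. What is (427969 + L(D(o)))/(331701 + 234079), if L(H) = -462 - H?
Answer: 213741/282890 ≈ 0.75556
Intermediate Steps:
(427969 + L(D(o)))/(331701 + 234079) = (427969 + (-462 - 1*(-5)**2))/(331701 + 234079) = (427969 + (-462 - 1*25))/565780 = (427969 + (-462 - 25))*(1/565780) = (427969 - 487)*(1/565780) = 427482*(1/565780) = 213741/282890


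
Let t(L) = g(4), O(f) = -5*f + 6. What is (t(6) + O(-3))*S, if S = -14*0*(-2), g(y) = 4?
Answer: 0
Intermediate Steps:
O(f) = 6 - 5*f
t(L) = 4
S = 0 (S = -0 = -14*0 = 0)
(t(6) + O(-3))*S = (4 + (6 - 5*(-3)))*0 = (4 + (6 + 15))*0 = (4 + 21)*0 = 25*0 = 0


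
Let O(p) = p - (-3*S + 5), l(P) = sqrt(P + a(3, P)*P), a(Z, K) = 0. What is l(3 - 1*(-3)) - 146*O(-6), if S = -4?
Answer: 3358 + sqrt(6) ≈ 3360.4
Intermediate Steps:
l(P) = sqrt(P) (l(P) = sqrt(P + 0*P) = sqrt(P + 0) = sqrt(P))
O(p) = -17 + p (O(p) = p - (-3*(-4) + 5) = p - (12 + 5) = p - 1*17 = p - 17 = -17 + p)
l(3 - 1*(-3)) - 146*O(-6) = sqrt(3 - 1*(-3)) - 146*(-17 - 6) = sqrt(3 + 3) - 146*(-23) = sqrt(6) + 3358 = 3358 + sqrt(6)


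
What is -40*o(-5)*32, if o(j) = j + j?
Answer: 12800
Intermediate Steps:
o(j) = 2*j
-40*o(-5)*32 = -80*(-5)*32 = -40*(-10)*32 = 400*32 = 12800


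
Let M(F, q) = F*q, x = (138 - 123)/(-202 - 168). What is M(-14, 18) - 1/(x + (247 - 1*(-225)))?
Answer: -8801174/34925 ≈ -252.00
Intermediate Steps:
x = -3/74 (x = 15/(-370) = 15*(-1/370) = -3/74 ≈ -0.040541)
M(-14, 18) - 1/(x + (247 - 1*(-225))) = -14*18 - 1/(-3/74 + (247 - 1*(-225))) = -252 - 1/(-3/74 + (247 + 225)) = -252 - 1/(-3/74 + 472) = -252 - 1/34925/74 = -252 - 1*74/34925 = -252 - 74/34925 = -8801174/34925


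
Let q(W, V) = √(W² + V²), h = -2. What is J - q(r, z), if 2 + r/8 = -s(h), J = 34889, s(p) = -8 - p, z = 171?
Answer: 34889 - √30265 ≈ 34715.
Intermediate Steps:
r = 32 (r = -16 + 8*(-(-8 - 1*(-2))) = -16 + 8*(-(-8 + 2)) = -16 + 8*(-1*(-6)) = -16 + 8*6 = -16 + 48 = 32)
q(W, V) = √(V² + W²)
J - q(r, z) = 34889 - √(171² + 32²) = 34889 - √(29241 + 1024) = 34889 - √30265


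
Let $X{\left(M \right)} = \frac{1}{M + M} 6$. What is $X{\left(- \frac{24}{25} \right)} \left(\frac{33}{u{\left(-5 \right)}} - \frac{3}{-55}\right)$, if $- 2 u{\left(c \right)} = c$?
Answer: $- \frac{3645}{88} \approx -41.42$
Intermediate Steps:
$X{\left(M \right)} = \frac{3}{M}$ ($X{\left(M \right)} = \frac{1}{2 M} 6 = \frac{3}{M}$)
$u{\left(c \right)} = - \frac{c}{2}$
$X{\left(- \frac{24}{25} \right)} \left(\frac{33}{u{\left(-5 \right)}} - \frac{3}{-55}\right) = \frac{3}{\left(-24\right) \frac{1}{25}} \left(\frac{33}{\left(- \frac{1}{2}\right) \left(-5\right)} - \frac{3}{-55}\right) = \frac{3}{\left(-24\right) \frac{1}{25}} \left(\frac{33}{\frac{5}{2}} - - \frac{3}{55}\right) = \frac{3}{- \frac{24}{25}} \left(33 \cdot \frac{2}{5} + \frac{3}{55}\right) = 3 \left(- \frac{25}{24}\right) \left(\frac{66}{5} + \frac{3}{55}\right) = \left(- \frac{25}{8}\right) \frac{729}{55} = - \frac{3645}{88}$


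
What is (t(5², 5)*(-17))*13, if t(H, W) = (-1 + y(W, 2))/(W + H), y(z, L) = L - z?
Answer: 442/15 ≈ 29.467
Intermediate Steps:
t(H, W) = (1 - W)/(H + W) (t(H, W) = (-1 + (2 - W))/(W + H) = (1 - W)/(H + W))
(t(5², 5)*(-17))*13 = (((1 - 1*5)/(5² + 5))*(-17))*13 = (((1 - 5)/(25 + 5))*(-17))*13 = ((-4/30)*(-17))*13 = (((1/30)*(-4))*(-17))*13 = -2/15*(-17)*13 = (34/15)*13 = 442/15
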